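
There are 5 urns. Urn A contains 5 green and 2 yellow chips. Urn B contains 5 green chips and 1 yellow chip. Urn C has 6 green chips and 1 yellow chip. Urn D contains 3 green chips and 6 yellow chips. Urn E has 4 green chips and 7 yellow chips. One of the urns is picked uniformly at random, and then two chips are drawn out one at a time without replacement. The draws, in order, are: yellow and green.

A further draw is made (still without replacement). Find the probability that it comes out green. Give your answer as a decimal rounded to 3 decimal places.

Under each hypothesis, the probability of the observed sequence is: P(data | urn A) = (2/7)(5/6) = 0.2381; P(data | urn B) = (1/6)(5/5) = 0.16667; P(data | urn C) = (1/7)(6/6) = 0.14286; P(data | urn D) = (6/9)(3/8) = 0.25; P(data | urn E) = (7/11)(4/10) = 0.25455.
Multiplying each by its prior: 1/5 · 0.2381 = 0.047619, 1/5 · 0.16667 = 0.033333, 1/5 · 0.14286 = 0.028571, 1/5 · 0.25 = 0.05, 1/5 · 0.25455 = 0.050909; summing to 0.21043.
The posterior is then P(urn A | data) = 0.22629, P(urn B | data) = 0.1584, P(urn C | data) = 0.13577, P(urn D | data) = 0.23761, P(urn E | data) = 0.24193.
So P(green next | data) = Σ P(green next | H) P(H | data) = (4/5)(0.22629) + (1)(0.1584) + (1)(0.13577) + (2/7)(0.23761) + (1/3)(0.24193) = 0.62374.

0.624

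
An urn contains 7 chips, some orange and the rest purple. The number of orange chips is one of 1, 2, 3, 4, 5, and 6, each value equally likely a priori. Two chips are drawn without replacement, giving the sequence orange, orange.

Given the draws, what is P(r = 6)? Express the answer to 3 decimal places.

0.429

For each hypothesis, P(data | H) works out to: P(data | r = 1) = (1/7)(0/6) = 0; P(data | r = 2) = (2/7)(1/6) = 1/21; P(data | r = 3) = (3/7)(2/6) = 1/7; P(data | r = 4) = (4/7)(3/6) = 2/7; P(data | r = 5) = (5/7)(4/6) = 10/21; P(data | r = 6) = (6/7)(5/6) = 5/7.
Multiplying each by its prior: 1/6 · 0 = 0, 1/6 · 1/21 = 1/126, 1/6 · 1/7 = 1/42, 1/6 · 2/7 = 1/21, 1/6 · 10/21 = 5/63, 1/6 · 5/7 = 5/42; summing to 5/18.
Hence P(r = 6 | data) = (5/42) / (5/18) = 3/7.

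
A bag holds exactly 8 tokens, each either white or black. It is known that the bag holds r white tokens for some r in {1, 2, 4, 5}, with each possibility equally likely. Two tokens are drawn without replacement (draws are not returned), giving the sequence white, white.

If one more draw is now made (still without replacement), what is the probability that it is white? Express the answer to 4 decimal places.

0.4118

The likelihood of the observed sequence under each hypothesis: P(data | r = 1) = (1/8)(0/7) = 0; P(data | r = 2) = (2/8)(1/7) = 1/28; P(data | r = 4) = (4/8)(3/7) = 3/14; P(data | r = 5) = (5/8)(4/7) = 5/14.
Weighting by the prior gives 1/4 · 0 = 0, 1/4 · 1/28 = 1/112, 1/4 · 3/14 = 3/56, 1/4 · 5/14 = 5/56; with total 17/112.
Normalising, the posterior is P(r = 1 | data) = 0, P(r = 2 | data) = 1/17, P(r = 4 | data) = 6/17, P(r = 5 | data) = 10/17.
So P(white next | data) = Σ P(white next | H) P(H | data) = (0)(1/17) + (1/3)(6/17) + (1/2)(10/17) = 7/17.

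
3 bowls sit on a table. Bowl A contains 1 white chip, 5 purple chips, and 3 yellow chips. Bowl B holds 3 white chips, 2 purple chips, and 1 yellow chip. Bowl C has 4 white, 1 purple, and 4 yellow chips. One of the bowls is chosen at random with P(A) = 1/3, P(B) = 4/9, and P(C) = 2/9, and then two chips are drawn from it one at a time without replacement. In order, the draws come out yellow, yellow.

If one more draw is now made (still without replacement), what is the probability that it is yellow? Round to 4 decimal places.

The likelihood of the observed sequence under each hypothesis: P(data | bowl A) = (3/9)(2/8) = 1/12; P(data | bowl B) = (1/6)(0/5) = 0; P(data | bowl C) = (4/9)(3/8) = 1/6.
Multiplying each by its prior: 1/3 · 1/12 = 1/36, 4/9 · 0 = 0, 2/9 · 1/6 = 1/27; these sum to 7/108.
The posterior is then P(bowl A | data) = 3/7, P(bowl B | data) = 0, P(bowl C | data) = 4/7.
Averaging over the posterior, P(yellow next | data) = (1/7)(3/7) + (2/7)(4/7) = 11/49.

0.2245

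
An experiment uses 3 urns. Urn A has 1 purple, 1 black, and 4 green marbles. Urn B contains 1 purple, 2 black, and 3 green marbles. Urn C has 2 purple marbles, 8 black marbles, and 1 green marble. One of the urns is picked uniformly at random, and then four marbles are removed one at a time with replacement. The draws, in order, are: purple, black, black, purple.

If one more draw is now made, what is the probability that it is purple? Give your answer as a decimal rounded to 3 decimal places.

Compute the likelihood of the observed sequence for each case: P(data | urn A) = (1/6)(1/6)(1/6)(1/6) = 0.0007716; P(data | urn B) = (1/6)(2/6)(2/6)(1/6) = 0.0030864; P(data | urn C) = (2/11)(8/11)(8/11)(2/11) = 0.017485.
The prior-weighted likelihoods are 1/3 · 0.0007716 = 0.0002572, 1/3 · 0.0030864 = 0.0010288, 1/3 · 0.017485 = 0.0058284; these sum to 0.0071144.
Dividing through by the total gives posterior P(urn A | data) = 0.036152, P(urn B | data) = 0.14461, P(urn C | data) = 0.81924.
So P(purple next | data) = Σ P(purple next | H) P(H | data) = (1/6)(0.036152) + (1/6)(0.14461) + (2/11)(0.81924) = 0.17908.

0.179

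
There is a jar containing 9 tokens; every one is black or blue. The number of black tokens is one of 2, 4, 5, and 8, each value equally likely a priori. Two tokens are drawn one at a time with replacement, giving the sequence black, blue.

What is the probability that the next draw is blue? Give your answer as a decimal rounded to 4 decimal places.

Compute the likelihood of the observed sequence for each case: P(data | r = 2) = (2/9)(7/9) = 14/81; P(data | r = 4) = (4/9)(5/9) = 20/81; P(data | r = 5) = (5/9)(4/9) = 20/81; P(data | r = 8) = (8/9)(1/9) = 8/81.
The prior-weighted likelihoods are 1/4 · 14/81 = 7/162, 1/4 · 20/81 = 5/81, 1/4 · 20/81 = 5/81, 1/4 · 8/81 = 2/81; summing to 31/162.
The posterior is then P(r = 2 | data) = 7/31, P(r = 4 | data) = 10/31, P(r = 5 | data) = 10/31, P(r = 8 | data) = 4/31.
So P(blue next | data) = Σ P(blue next | H) P(H | data) = (7/9)(7/31) + (5/9)(10/31) + (4/9)(10/31) + (1/9)(4/31) = 143/279.

0.5125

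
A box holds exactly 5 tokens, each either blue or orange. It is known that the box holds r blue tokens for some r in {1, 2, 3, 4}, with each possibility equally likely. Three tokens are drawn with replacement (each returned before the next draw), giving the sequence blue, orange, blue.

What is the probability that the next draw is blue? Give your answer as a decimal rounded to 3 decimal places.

For each hypothesis, P(data | H) works out to: P(data | r = 1) = (1/5)(4/5)(1/5) = 4/125; P(data | r = 2) = (2/5)(3/5)(2/5) = 12/125; P(data | r = 3) = (3/5)(2/5)(3/5) = 18/125; P(data | r = 4) = (4/5)(1/5)(4/5) = 16/125.
Multiplying each by its prior: 1/4 · 4/125 = 1/125, 1/4 · 12/125 = 3/125, 1/4 · 18/125 = 9/250, 1/4 · 16/125 = 4/125; with total 1/10.
Dividing through by the total gives posterior P(r = 1 | data) = 2/25, P(r = 2 | data) = 6/25, P(r = 3 | data) = 9/25, P(r = 4 | data) = 8/25.
The predictive probability is P(blue next | data) = (1/5)(2/25) + (2/5)(6/25) + (3/5)(9/25) + (4/5)(8/25) = 73/125.

0.584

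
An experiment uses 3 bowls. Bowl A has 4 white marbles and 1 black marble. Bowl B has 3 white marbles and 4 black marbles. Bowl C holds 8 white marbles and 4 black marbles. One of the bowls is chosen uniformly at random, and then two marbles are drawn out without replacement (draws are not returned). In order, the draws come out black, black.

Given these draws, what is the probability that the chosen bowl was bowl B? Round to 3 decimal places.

Under each hypothesis, the probability of the observed sequence is: P(data | bowl A) = (1/5)(0/4) = 0; P(data | bowl B) = (4/7)(3/6) = 2/7; P(data | bowl C) = (4/12)(3/11) = 1/11.
Multiplying each by its prior: 1/3 · 0 = 0, 1/3 · 2/7 = 2/21, 1/3 · 1/11 = 1/33; these sum to 29/231.
Hence P(bowl B | data) = (2/21) / (29/231) = 22/29.

0.759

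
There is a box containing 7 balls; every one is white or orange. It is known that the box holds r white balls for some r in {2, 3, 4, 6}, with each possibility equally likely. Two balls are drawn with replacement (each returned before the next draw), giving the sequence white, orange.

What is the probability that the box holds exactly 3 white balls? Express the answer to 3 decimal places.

0.300

The likelihood of the observed sequence under each hypothesis: P(data | r = 2) = (2/7)(5/7) = 10/49; P(data | r = 3) = (3/7)(4/7) = 12/49; P(data | r = 4) = (4/7)(3/7) = 12/49; P(data | r = 6) = (6/7)(1/7) = 6/49.
Multiplying each by its prior: 1/4 · 10/49 = 5/98, 1/4 · 12/49 = 3/49, 1/4 · 12/49 = 3/49, 1/4 · 6/49 = 3/98; with total 10/49.
By Bayes' rule, P(r = 3 | data) = (3/49) / (10/49) = 3/10.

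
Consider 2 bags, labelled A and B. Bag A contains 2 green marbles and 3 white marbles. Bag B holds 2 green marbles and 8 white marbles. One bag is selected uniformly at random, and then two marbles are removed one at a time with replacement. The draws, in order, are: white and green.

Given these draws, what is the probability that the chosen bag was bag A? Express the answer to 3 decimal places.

0.600

The likelihood of the observed sequence under each hypothesis: P(data | bag A) = (3/5)(2/5) = 6/25; P(data | bag B) = (8/10)(2/10) = 4/25.
Weighting by the prior gives 1/2 · 6/25 = 3/25, 1/2 · 4/25 = 2/25; these sum to 1/5.
So P(bag A | data) = (3/25) / (1/5) = 3/5.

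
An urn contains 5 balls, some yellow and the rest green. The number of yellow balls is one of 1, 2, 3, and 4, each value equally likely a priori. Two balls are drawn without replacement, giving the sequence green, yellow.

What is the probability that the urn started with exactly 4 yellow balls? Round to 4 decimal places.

0.2000

For each hypothesis, P(data | H) works out to: P(data | r = 1) = (4/5)(1/4) = 1/5; P(data | r = 2) = (3/5)(2/4) = 3/10; P(data | r = 3) = (2/5)(3/4) = 3/10; P(data | r = 4) = (1/5)(4/4) = 1/5.
Weighting by the prior gives 1/4 · 1/5 = 1/20, 1/4 · 3/10 = 3/40, 1/4 · 3/10 = 3/40, 1/4 · 1/5 = 1/20; summing to 1/4.
By Bayes' rule, P(r = 4 | data) = (1/20) / (1/4) = 1/5.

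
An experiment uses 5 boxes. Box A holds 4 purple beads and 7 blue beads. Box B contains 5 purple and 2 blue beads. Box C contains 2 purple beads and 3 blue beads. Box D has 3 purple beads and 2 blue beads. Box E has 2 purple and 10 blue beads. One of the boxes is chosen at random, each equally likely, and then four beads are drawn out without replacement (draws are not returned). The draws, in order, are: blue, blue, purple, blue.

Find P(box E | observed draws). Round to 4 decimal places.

The likelihood of the observed sequence under each hypothesis: P(data | box A) = (7/11)(6/10)(4/9)(5/8) = 7/66; P(data | box B) = (2/7)(1/6)(5/5)(0/4) = 0; P(data | box C) = (3/5)(2/4)(2/3)(1/2) = 1/10; P(data | box D) = (2/5)(1/4)(3/3)(0/2) = 0; P(data | box E) = (10/12)(9/11)(2/10)(8/9) = 4/33.
The prior-weighted likelihoods are 1/5 · 7/66 = 7/330, 1/5 · 0 = 0, 1/5 · 1/10 = 1/50, 1/5 · 0 = 0, 1/5 · 4/33 = 4/165; summing to 18/275.
So P(box E | data) = (4/165) / (18/275) = 10/27.

0.3704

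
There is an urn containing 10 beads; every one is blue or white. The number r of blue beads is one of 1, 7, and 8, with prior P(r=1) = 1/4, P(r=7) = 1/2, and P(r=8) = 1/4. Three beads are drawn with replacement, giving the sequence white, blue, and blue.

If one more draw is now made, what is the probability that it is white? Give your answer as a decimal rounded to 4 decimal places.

Compute the likelihood of the observed sequence for each case: P(data | r = 1) = (9/10)(1/10)(1/10) = 0.009; P(data | r = 7) = (3/10)(7/10)(7/10) = 0.147; P(data | r = 8) = (2/10)(8/10)(8/10) = 0.128.
Weighting by the prior gives 1/4 · 0.009 = 0.00225, 1/2 · 0.147 = 0.0735, 1/4 · 0.128 = 0.032; summing to 0.10775.
The posterior is then P(r = 1 | data) = 0.020882, P(r = 7 | data) = 0.68213, P(r = 8 | data) = 0.29698.
So P(white next | data) = Σ P(white next | H) P(H | data) = (9/10)(0.020882) + (3/10)(0.68213) + (1/5)(0.29698) = 0.28283.

0.2828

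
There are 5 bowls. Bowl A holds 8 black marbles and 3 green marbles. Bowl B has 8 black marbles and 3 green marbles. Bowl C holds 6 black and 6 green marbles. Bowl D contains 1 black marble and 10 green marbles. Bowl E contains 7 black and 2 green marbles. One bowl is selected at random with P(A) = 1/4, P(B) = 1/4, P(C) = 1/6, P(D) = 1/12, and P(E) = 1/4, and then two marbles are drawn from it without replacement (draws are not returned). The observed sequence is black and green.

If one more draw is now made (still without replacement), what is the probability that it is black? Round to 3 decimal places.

For each hypothesis, P(data | H) works out to: P(data | bowl A) = (8/11)(3/10) = 0.21818; P(data | bowl B) = (8/11)(3/10) = 0.21818; P(data | bowl C) = (6/12)(6/11) = 0.27273; P(data | bowl D) = (1/11)(10/10) = 0.090909; P(data | bowl E) = (7/9)(2/8) = 0.19444.
The prior-weighted likelihoods are 1/4 · 0.21818 = 0.054545, 1/4 · 0.21818 = 0.054545, 1/6 · 0.27273 = 0.045455, 1/12 · 0.090909 = 0.0075758, 1/4 · 0.19444 = 0.048611; these sum to 0.21073.
Dividing through by the total gives posterior P(bowl A | data) = 0.25884, P(bowl B | data) = 0.25884, P(bowl C | data) = 0.2157, P(bowl D | data) = 0.03595, P(bowl E | data) = 0.23068.
The predictive probability is P(black next | data) = (7/9)(0.25884) + (7/9)(0.25884) + (1/2)(0.2157) + (0)(0.03595) + (6/7)(0.23068) = 0.70821.

0.708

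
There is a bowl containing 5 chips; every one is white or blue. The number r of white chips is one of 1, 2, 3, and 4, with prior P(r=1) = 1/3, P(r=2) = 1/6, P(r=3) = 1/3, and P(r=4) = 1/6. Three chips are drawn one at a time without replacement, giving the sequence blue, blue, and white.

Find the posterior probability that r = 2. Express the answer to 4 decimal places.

The likelihood of the observed sequence under each hypothesis: P(data | r = 1) = (4/5)(3/4)(1/3) = 1/5; P(data | r = 2) = (3/5)(2/4)(2/3) = 1/5; P(data | r = 3) = (2/5)(1/4)(3/3) = 1/10; P(data | r = 4) = (1/5)(0/4) = 0.
The prior-weighted likelihoods are 1/3 · 1/5 = 1/15, 1/6 · 1/5 = 1/30, 1/3 · 1/10 = 1/30, 1/6 · 0 = 0; these sum to 2/15.
Hence P(r = 2 | data) = (1/30) / (2/15) = 1/4.

0.2500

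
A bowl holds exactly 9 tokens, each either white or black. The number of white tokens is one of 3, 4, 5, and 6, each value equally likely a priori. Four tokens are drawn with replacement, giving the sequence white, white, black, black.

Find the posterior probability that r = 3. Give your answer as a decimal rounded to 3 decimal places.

0.224

Under each hypothesis, the probability of the observed sequence is: P(data | r = 3) = (3/9)(3/9)(6/9)(6/9) = 0.049383; P(data | r = 4) = (4/9)(4/9)(5/9)(5/9) = 0.060966; P(data | r = 5) = (5/9)(5/9)(4/9)(4/9) = 0.060966; P(data | r = 6) = (6/9)(6/9)(3/9)(3/9) = 0.049383.
The prior-weighted likelihoods are 1/4 · 0.049383 = 0.012346, 1/4 · 0.060966 = 0.015242, 1/4 · 0.060966 = 0.015242, 1/4 · 0.049383 = 0.012346; with total 0.055175.
So P(r = 3 | data) = (0.012346) / (0.055175) = 0.22376.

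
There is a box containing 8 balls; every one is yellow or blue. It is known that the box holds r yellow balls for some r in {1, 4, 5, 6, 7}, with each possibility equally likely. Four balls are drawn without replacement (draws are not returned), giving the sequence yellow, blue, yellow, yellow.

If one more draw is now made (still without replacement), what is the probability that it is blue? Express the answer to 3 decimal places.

For each hypothesis, P(data | H) works out to: P(data | r = 1) = (1/8)(7/7)(0/6) = 0; P(data | r = 4) = (4/8)(4/7)(3/6)(2/5) = 0.057143; P(data | r = 5) = (5/8)(3/7)(4/6)(3/5) = 0.10714; P(data | r = 6) = (6/8)(2/7)(5/6)(4/5) = 0.14286; P(data | r = 7) = (7/8)(1/7)(6/6)(5/5) = 0.125.
Weighting by the prior gives 1/5 · 0 = 0, 1/5 · 0.057143 = 0.011429, 1/5 · 0.10714 = 0.021429, 1/5 · 0.14286 = 0.028571, 1/5 · 0.125 = 0.025; with total 0.086429.
The posterior is then P(r = 1 | data) = 0, P(r = 4 | data) = 0.13223, P(r = 5 | data) = 0.24793, P(r = 6 | data) = 0.33058, P(r = 7 | data) = 0.28926.
So P(blue next | data) = Σ P(blue next | H) P(H | data) = (3/4)(0.13223) + (1/2)(0.24793) + (1/4)(0.33058) + (0)(0.28926) = 0.30579.

0.306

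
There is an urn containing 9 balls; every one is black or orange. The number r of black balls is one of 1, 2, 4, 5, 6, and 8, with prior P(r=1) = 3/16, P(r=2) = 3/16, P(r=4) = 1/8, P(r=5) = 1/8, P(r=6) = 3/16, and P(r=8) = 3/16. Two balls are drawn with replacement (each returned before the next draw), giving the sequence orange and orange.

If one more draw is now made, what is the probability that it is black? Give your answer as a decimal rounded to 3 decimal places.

0.254

The likelihood of the observed sequence under each hypothesis: P(data | r = 1) = (8/9)(8/9) = 0.79012; P(data | r = 2) = (7/9)(7/9) = 0.60494; P(data | r = 4) = (5/9)(5/9) = 0.30864; P(data | r = 5) = (4/9)(4/9) = 0.19753; P(data | r = 6) = (3/9)(3/9) = 0.11111; P(data | r = 8) = (1/9)(1/9) = 0.012346.
Weighting by the prior gives 3/16 · 0.79012 = 0.14815, 3/16 · 0.60494 = 0.11343, 1/8 · 0.30864 = 0.03858, 1/8 · 0.19753 = 0.024691, 3/16 · 0.11111 = 0.020833, 3/16 · 0.012346 = 0.0023148; these sum to 0.34799.
Normalising, the posterior is P(r = 1 | data) = 0.42572, P(r = 2 | data) = 0.32594, P(r = 4 | data) = 0.11086, P(r = 5 | data) = 0.070953, P(r = 6 | data) = 0.059867, P(r = 8 | data) = 0.0066519.
Averaging over the posterior, P(black next | data) = (1/9)(0.42572) + (2/9)(0.32594) + (4/9)(0.11086) + (5/9)(0.070953) + (2/3)(0.059867) + (8/9)(0.0066519) = 0.25425.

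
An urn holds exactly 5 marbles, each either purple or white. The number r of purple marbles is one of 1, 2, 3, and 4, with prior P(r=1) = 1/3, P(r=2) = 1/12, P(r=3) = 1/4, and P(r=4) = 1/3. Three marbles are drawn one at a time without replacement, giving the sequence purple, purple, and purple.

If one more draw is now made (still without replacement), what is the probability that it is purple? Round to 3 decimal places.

For each hypothesis, P(data | H) works out to: P(data | r = 1) = (1/5)(0/4) = 0; P(data | r = 2) = (2/5)(1/4)(0/3) = 0; P(data | r = 3) = (3/5)(2/4)(1/3) = 1/10; P(data | r = 4) = (4/5)(3/4)(2/3) = 2/5.
The prior-weighted likelihoods are 1/3 · 0 = 0, 1/12 · 0 = 0, 1/4 · 1/10 = 1/40, 1/3 · 2/5 = 2/15; with total 19/120.
The posterior is then P(r = 1 | data) = 0, P(r = 2 | data) = 0, P(r = 3 | data) = 3/19, P(r = 4 | data) = 16/19.
Averaging over the posterior, P(purple next | data) = (0)(3/19) + (1/2)(16/19) = 8/19.

0.421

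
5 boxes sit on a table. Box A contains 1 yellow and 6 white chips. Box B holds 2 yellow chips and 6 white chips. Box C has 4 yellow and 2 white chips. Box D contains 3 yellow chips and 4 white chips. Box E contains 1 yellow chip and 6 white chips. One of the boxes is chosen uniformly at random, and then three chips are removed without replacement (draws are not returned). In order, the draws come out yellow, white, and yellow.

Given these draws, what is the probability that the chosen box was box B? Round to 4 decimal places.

For each hypothesis, P(data | H) works out to: P(data | box A) = (1/7)(6/6)(0/5) = 0; P(data | box B) = (2/8)(6/7)(1/6) = 1/28; P(data | box C) = (4/6)(2/5)(3/4) = 1/5; P(data | box D) = (3/7)(4/6)(2/5) = 4/35; P(data | box E) = (1/7)(6/6)(0/5) = 0.
Weighting by the prior gives 1/5 · 0 = 0, 1/5 · 1/28 = 1/140, 1/5 · 1/5 = 1/25, 1/5 · 4/35 = 4/175, 1/5 · 0 = 0; with total 7/100.
Hence P(box B | data) = (1/140) / (7/100) = 5/49.

0.1020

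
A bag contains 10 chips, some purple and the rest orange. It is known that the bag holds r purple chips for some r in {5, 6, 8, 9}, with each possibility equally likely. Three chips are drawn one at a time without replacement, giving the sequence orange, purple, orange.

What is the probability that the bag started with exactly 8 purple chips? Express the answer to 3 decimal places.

0.085

Compute the likelihood of the observed sequence for each case: P(data | r = 5) = (5/10)(5/9)(4/8) = 5/36; P(data | r = 6) = (4/10)(6/9)(3/8) = 1/10; P(data | r = 8) = (2/10)(8/9)(1/8) = 1/45; P(data | r = 9) = (1/10)(9/9)(0/8) = 0.
Multiplying each by its prior: 1/4 · 5/36 = 5/144, 1/4 · 1/10 = 1/40, 1/4 · 1/45 = 1/180, 1/4 · 0 = 0; with total 47/720.
Therefore the posterior P(r = 8 | data) = (1/180) / (47/720) = 4/47.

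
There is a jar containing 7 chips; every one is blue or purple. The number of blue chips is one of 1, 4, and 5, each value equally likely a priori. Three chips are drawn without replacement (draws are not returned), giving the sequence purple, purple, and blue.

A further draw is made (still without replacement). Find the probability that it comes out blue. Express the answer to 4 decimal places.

0.4375

For each hypothesis, P(data | H) works out to: P(data | r = 1) = (6/7)(5/6)(1/5) = 1/7; P(data | r = 4) = (3/7)(2/6)(4/5) = 4/35; P(data | r = 5) = (2/7)(1/6)(5/5) = 1/21.
Weighting by the prior gives 1/3 · 1/7 = 1/21, 1/3 · 4/35 = 4/105, 1/3 · 1/21 = 1/63; with total 32/315.
The posterior is then P(r = 1 | data) = 15/32, P(r = 4 | data) = 3/8, P(r = 5 | data) = 5/32.
The predictive probability is P(blue next | data) = (0)(15/32) + (3/4)(3/8) + (1)(5/32) = 7/16.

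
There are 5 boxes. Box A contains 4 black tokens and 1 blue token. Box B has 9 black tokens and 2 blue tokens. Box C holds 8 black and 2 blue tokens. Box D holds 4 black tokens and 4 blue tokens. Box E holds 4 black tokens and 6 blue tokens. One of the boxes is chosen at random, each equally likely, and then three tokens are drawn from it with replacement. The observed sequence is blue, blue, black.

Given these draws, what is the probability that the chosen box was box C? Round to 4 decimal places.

0.0889

Compute the likelihood of the observed sequence for each case: P(data | box A) = (1/5)(1/5)(4/5) = 0.032; P(data | box B) = (2/11)(2/11)(9/11) = 0.027047; P(data | box C) = (2/10)(2/10)(8/10) = 0.032; P(data | box D) = (4/8)(4/8)(4/8) = 0.125; P(data | box E) = (6/10)(6/10)(4/10) = 0.144.
Multiplying each by its prior: 1/5 · 0.032 = 0.0064, 1/5 · 0.027047 = 0.0054095, 1/5 · 0.032 = 0.0064, 1/5 · 0.125 = 0.025, 1/5 · 0.144 = 0.0288; summing to 0.072009.
Hence P(box C | data) = (0.0064) / (0.072009) = 0.088877.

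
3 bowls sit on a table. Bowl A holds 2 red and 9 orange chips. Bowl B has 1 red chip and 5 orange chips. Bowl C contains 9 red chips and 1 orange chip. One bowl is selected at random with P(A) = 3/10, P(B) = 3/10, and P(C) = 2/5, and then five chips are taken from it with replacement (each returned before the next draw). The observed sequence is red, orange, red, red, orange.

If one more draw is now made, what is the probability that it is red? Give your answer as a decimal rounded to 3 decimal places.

0.591

Compute the likelihood of the observed sequence for each case: P(data | bowl A) = (2/11)(9/11)(2/11)(2/11)(9/11) = 0.0040236; P(data | bowl B) = (1/6)(5/6)(1/6)(1/6)(5/6) = 0.003215; P(data | bowl C) = (9/10)(1/10)(9/10)(9/10)(1/10) = 0.00729.
The prior-weighted likelihoods are 3/10 · 0.0040236 = 0.0012071, 3/10 · 0.003215 = 0.00096451, 2/5 · 0.00729 = 0.002916; these sum to 0.0050876.
Dividing through by the total gives posterior P(bowl A | data) = 0.23726, P(bowl B | data) = 0.18958, P(bowl C | data) = 0.57316.
The predictive probability is P(red next | data) = (2/11)(0.23726) + (1/6)(0.18958) + (9/10)(0.57316) = 0.59058.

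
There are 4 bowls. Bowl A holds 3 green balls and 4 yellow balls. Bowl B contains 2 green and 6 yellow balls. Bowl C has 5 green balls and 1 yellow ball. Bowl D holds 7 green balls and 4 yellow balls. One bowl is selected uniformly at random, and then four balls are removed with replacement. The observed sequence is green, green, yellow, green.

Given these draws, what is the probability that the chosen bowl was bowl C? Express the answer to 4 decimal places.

0.3907

For each hypothesis, P(data | H) works out to: P(data | bowl A) = (3/7)(3/7)(4/7)(3/7) = 0.044981; P(data | bowl B) = (2/8)(2/8)(6/8)(2/8) = 0.011719; P(data | bowl C) = (5/6)(5/6)(1/6)(5/6) = 0.096451; P(data | bowl D) = (7/11)(7/11)(4/11)(7/11) = 0.093709.
Multiplying each by its prior: 1/4 · 0.044981 = 0.011245, 1/4 · 0.011719 = 0.0029297, 1/4 · 0.096451 = 0.024113, 1/4 · 0.093709 = 0.023427; summing to 0.061715.
Therefore the posterior P(bowl C | data) = (0.024113) / (0.061715) = 0.39071.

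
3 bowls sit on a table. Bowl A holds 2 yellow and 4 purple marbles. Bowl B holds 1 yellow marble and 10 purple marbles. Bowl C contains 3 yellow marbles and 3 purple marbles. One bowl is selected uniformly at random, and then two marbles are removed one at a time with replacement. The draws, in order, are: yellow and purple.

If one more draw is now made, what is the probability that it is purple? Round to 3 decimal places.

For each hypothesis, P(data | H) works out to: P(data | bowl A) = (2/6)(4/6) = 0.22222; P(data | bowl B) = (1/11)(10/11) = 0.082645; P(data | bowl C) = (3/6)(3/6) = 0.25.
Weighting by the prior gives 1/3 · 0.22222 = 0.074074, 1/3 · 0.082645 = 0.027548, 1/3 · 0.25 = 0.083333; these sum to 0.18496.
The posterior is then P(bowl A | data) = 0.4005, P(bowl B | data) = 0.14894, P(bowl C | data) = 0.45056.
So P(purple next | data) = Σ P(purple next | H) P(H | data) = (2/3)(0.4005) + (10/11)(0.14894) + (1/2)(0.45056) = 0.62768.

0.628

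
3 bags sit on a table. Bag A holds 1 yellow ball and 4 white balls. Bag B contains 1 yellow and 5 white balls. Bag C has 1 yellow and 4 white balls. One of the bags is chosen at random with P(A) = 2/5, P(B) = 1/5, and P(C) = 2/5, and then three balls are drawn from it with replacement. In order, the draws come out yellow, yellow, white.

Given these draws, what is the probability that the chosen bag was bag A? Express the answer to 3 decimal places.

0.423

Compute the likelihood of the observed sequence for each case: P(data | bag A) = (1/5)(1/5)(4/5) = 0.032; P(data | bag B) = (1/6)(1/6)(5/6) = 0.023148; P(data | bag C) = (1/5)(1/5)(4/5) = 0.032.
The prior-weighted likelihoods are 2/5 · 0.032 = 0.0128, 1/5 · 0.023148 = 0.0046296, 2/5 · 0.032 = 0.0128; with total 0.03023.
Hence P(bag A | data) = (0.0128) / (0.03023) = 0.42343.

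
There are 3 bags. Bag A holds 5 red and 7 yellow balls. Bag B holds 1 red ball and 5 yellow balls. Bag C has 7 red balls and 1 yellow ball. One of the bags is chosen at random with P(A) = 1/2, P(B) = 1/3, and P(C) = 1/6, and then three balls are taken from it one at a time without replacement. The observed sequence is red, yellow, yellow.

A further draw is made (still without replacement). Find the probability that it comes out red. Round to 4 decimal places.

0.2617

The likelihood of the observed sequence under each hypothesis: P(data | bag A) = (5/12)(7/11)(6/10) = 7/44; P(data | bag B) = (1/6)(5/5)(4/4) = 1/6; P(data | bag C) = (7/8)(1/7)(0/6) = 0.
Weighting by the prior gives 1/2 · 7/44 = 7/88, 1/3 · 1/6 = 1/18, 1/6 · 0 = 0; summing to 107/792.
The posterior is then P(bag A | data) = 63/107, P(bag B | data) = 44/107, P(bag C | data) = 0.
Averaging over the posterior, P(red next | data) = (4/9)(63/107) + (0)(44/107) = 28/107.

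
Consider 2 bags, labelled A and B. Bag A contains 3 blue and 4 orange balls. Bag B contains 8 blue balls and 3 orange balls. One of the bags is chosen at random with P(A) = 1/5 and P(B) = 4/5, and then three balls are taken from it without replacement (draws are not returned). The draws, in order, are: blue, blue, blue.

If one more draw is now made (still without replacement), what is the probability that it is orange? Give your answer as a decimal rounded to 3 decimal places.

0.388

Compute the likelihood of the observed sequence for each case: P(data | bag A) = (3/7)(2/6)(1/5) = 0.028571; P(data | bag B) = (8/11)(7/10)(6/9) = 0.33939.
Multiplying each by its prior: 1/5 · 0.028571 = 0.0057143, 4/5 · 0.33939 = 0.27152; with total 0.27723.
The posterior is then P(bag A | data) = 0.020612, P(bag B | data) = 0.97939.
The predictive probability is P(orange next | data) = (1)(0.020612) + (3/8)(0.97939) = 0.38788.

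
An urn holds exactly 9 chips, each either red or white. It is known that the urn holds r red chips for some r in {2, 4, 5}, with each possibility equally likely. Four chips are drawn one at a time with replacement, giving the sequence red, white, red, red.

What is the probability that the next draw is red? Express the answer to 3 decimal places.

0.494

For each hypothesis, P(data | H) works out to: P(data | r = 2) = (2/9)(7/9)(2/9)(2/9) = 0.0085353; P(data | r = 4) = (4/9)(5/9)(4/9)(4/9) = 0.048773; P(data | r = 5) = (5/9)(4/9)(5/9)(5/9) = 0.076208.
Weighting by the prior gives 1/3 · 0.0085353 = 0.0028451, 1/3 · 0.048773 = 0.016258, 1/3 · 0.076208 = 0.025403; summing to 0.044505.
The posterior is then P(r = 2 | data) = 0.063927, P(r = 4 | data) = 0.3653, P(r = 5 | data) = 0.57078.
Averaging over the posterior, P(red next | data) = (2/9)(0.063927) + (4/9)(0.3653) + (5/9)(0.57078) = 0.49366.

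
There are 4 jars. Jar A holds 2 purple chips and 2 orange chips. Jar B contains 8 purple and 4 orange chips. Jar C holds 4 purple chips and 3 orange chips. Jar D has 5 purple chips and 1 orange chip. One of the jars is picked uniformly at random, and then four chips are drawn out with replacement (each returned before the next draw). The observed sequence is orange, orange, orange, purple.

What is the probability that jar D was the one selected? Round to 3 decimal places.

For each hypothesis, P(data | H) works out to: P(data | jar A) = (2/4)(2/4)(2/4)(2/4) = 0.0625; P(data | jar B) = (4/12)(4/12)(4/12)(8/12) = 0.024691; P(data | jar C) = (3/7)(3/7)(3/7)(4/7) = 0.044981; P(data | jar D) = (1/6)(1/6)(1/6)(5/6) = 0.003858.
Weighting by the prior gives 1/4 · 0.0625 = 0.015625, 1/4 · 0.024691 = 0.0061728, 1/4 · 0.044981 = 0.011245, 1/4 · 0.003858 = 0.00096451; with total 0.034008.
So P(jar D | data) = (0.00096451) / (0.034008) = 0.028361.

0.028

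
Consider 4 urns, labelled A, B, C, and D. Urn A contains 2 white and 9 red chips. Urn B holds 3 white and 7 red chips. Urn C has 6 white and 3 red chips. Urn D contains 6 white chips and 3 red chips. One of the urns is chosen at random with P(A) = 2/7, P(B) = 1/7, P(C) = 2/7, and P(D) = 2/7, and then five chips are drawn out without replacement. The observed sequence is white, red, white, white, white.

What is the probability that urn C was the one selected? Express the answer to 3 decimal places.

Compute the likelihood of the observed sequence for each case: P(data | urn A) = (2/11)(9/10)(1/9)(0/8) = 0; P(data | urn B) = (3/10)(7/9)(2/8)(1/7)(0/6) = 0; P(data | urn C) = (6/9)(3/8)(5/7)(4/6)(3/5) = 1/14; P(data | urn D) = (6/9)(3/8)(5/7)(4/6)(3/5) = 1/14.
Weighting by the prior gives 2/7 · 0 = 0, 1/7 · 0 = 0, 2/7 · 1/14 = 1/49, 2/7 · 1/14 = 1/49; with total 2/49.
Therefore the posterior P(urn C | data) = (1/49) / (2/49) = 1/2.

0.500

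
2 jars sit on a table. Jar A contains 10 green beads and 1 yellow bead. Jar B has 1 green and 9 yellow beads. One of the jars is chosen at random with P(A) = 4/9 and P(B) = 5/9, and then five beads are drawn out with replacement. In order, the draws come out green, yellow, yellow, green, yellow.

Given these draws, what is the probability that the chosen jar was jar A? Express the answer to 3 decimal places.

Compute the likelihood of the observed sequence for each case: P(data | jar A) = (10/11)(1/11)(1/11)(10/11)(1/11) = 0.00062092; P(data | jar B) = (1/10)(9/10)(9/10)(1/10)(9/10) = 0.00729.
Multiplying each by its prior: 4/9 · 0.00062092 = 0.00027597, 5/9 · 0.00729 = 0.00405; these sum to 0.004326.
Therefore the posterior P(jar A | data) = (0.00027597) / (0.004326) = 0.063793.

0.064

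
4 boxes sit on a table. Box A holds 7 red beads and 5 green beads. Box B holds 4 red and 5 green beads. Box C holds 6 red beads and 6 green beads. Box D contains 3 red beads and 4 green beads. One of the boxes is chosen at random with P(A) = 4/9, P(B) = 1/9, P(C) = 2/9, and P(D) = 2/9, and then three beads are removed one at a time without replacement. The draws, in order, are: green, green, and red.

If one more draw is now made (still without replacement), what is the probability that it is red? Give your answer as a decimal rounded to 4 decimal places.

0.5716

For each hypothesis, P(data | H) works out to: P(data | box A) = (5/12)(4/11)(7/10) = 0.10606; P(data | box B) = (5/9)(4/8)(4/7) = 0.15873; P(data | box C) = (6/12)(5/11)(6/10) = 0.13636; P(data | box D) = (4/7)(3/6)(3/5) = 0.17143.
Weighting by the prior gives 4/9 · 0.10606 = 0.047138, 1/9 · 0.15873 = 0.017637, 2/9 · 0.13636 = 0.030303, 2/9 · 0.17143 = 0.038095; summing to 0.13317.
The posterior is then P(box A | data) = 0.35396, P(box B | data) = 0.13243, P(box C | data) = 0.22755, P(box D | data) = 0.28606.
The predictive probability is P(red next | data) = (2/3)(0.35396) + (1/2)(0.13243) + (5/9)(0.22755) + (1/2)(0.28606) = 0.57163.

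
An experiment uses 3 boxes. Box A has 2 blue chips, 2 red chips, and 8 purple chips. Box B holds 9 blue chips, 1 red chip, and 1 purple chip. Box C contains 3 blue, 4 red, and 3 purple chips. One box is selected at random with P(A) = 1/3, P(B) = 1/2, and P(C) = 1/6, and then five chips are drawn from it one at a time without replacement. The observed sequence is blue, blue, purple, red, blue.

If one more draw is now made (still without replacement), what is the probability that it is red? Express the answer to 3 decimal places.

0.048

The likelihood of the observed sequence under each hypothesis: P(data | box A) = (2/12)(1/11)(8/10)(2/9)(0/8) = 0; P(data | box B) = (9/11)(8/10)(1/9)(1/8)(7/7) = 0.0090909; P(data | box C) = (3/10)(2/9)(3/8)(4/7)(1/6) = 0.002381.
Weighting by the prior gives 1/3 · 0 = 0, 1/2 · 0.0090909 = 0.0045455, 1/6 · 0.002381 = 0.00039683; with total 0.0049423.
The posterior is then P(box A | data) = 0, P(box B | data) = 0.91971, P(box C | data) = 0.080292.
Averaging over the posterior, P(red next | data) = (0)(0.91971) + (3/5)(0.080292) = 0.048175.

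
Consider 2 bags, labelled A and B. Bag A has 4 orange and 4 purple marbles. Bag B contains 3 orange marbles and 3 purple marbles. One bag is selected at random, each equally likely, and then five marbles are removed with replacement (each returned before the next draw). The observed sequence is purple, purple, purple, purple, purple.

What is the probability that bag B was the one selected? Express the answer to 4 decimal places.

0.5000

For each hypothesis, P(data | H) works out to: P(data | bag A) = (4/8)(4/8)(4/8)(4/8)(4/8) = 1/32; P(data | bag B) = (3/6)(3/6)(3/6)(3/6)(3/6) = 1/32.
Multiplying each by its prior: 1/2 · 1/32 = 1/64, 1/2 · 1/32 = 1/64; these sum to 1/32.
Hence P(bag B | data) = (1/64) / (1/32) = 1/2.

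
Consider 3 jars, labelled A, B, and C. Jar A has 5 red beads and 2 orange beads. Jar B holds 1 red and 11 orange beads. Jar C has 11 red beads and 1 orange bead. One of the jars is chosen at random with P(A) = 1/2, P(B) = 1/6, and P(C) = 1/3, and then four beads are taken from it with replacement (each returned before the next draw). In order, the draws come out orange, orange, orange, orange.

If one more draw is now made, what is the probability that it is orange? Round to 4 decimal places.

Compute the likelihood of the observed sequence for each case: P(data | jar A) = (2/7)(2/7)(2/7)(2/7) = 0.0066639; P(data | jar B) = (11/12)(11/12)(11/12)(11/12) = 0.70607; P(data | jar C) = (1/12)(1/12)(1/12)(1/12) = 4.8225e-05.
The prior-weighted likelihoods are 1/2 · 0.0066639 = 0.0033319, 1/6 · 0.70607 = 0.11768, 1/3 · 4.8225e-05 = 1.6075e-05; with total 0.12103.
Normalising, the posterior is P(jar A | data) = 0.027531, P(jar B | data) = 0.97234, P(jar C | data) = 0.00013282.
The predictive probability is P(orange next | data) = (2/7)(0.027531) + (11/12)(0.97234) + (1/12)(0.00013282) = 0.89919.

0.8992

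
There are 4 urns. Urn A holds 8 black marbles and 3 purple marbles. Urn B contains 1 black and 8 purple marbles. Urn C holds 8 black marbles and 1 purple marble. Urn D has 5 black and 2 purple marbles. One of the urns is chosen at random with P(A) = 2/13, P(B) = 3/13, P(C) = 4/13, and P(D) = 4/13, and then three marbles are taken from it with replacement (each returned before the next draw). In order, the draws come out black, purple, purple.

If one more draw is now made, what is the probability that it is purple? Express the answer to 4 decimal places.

Compute the likelihood of the observed sequence for each case: P(data | urn A) = (8/11)(3/11)(3/11) = 0.054095; P(data | urn B) = (1/9)(8/9)(8/9) = 0.087791; P(data | urn C) = (8/9)(1/9)(1/9) = 0.010974; P(data | urn D) = (5/7)(2/7)(2/7) = 0.058309.
Multiplying each by its prior: 2/13 · 0.054095 = 0.0083223, 3/13 · 0.087791 = 0.02026, 4/13 · 0.010974 = 0.0033766, 4/13 · 0.058309 = 0.017941; summing to 0.0499.
Dividing through by the total gives posterior P(urn A | data) = 0.16678, P(urn B | data) = 0.40601, P(urn C | data) = 0.067668, P(urn D | data) = 0.35955.
Averaging over the posterior, P(purple next | data) = (3/11)(0.16678) + (8/9)(0.40601) + (1/9)(0.067668) + (2/7)(0.35955) = 0.51663.

0.5166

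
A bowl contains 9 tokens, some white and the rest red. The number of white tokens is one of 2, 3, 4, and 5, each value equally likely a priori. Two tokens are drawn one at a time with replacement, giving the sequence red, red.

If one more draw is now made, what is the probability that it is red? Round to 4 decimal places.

The likelihood of the observed sequence under each hypothesis: P(data | r = 2) = (7/9)(7/9) = 49/81; P(data | r = 3) = (6/9)(6/9) = 4/9; P(data | r = 4) = (5/9)(5/9) = 25/81; P(data | r = 5) = (4/9)(4/9) = 16/81.
Multiplying each by its prior: 1/4 · 49/81 = 49/324, 1/4 · 4/9 = 1/9, 1/4 · 25/81 = 25/324, 1/4 · 16/81 = 4/81; these sum to 7/18.
Dividing through by the total gives posterior P(r = 2 | data) = 7/18, P(r = 3 | data) = 2/7, P(r = 4 | data) = 25/126, P(r = 5 | data) = 8/63.
So P(red next | data) = Σ P(red next | H) P(H | data) = (7/9)(7/18) + (2/3)(2/7) + (5/9)(25/126) + (4/9)(8/63) = 374/567.

0.6596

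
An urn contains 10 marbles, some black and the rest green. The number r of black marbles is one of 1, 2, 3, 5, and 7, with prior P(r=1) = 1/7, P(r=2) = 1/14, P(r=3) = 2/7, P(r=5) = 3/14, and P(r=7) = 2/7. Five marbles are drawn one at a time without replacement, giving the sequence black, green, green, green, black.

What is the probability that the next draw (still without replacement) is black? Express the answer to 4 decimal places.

Under each hypothesis, the probability of the observed sequence is: P(data | r = 1) = (1/10)(9/9)(8/8)(7/7)(0/6) = 0; P(data | r = 2) = (2/10)(8/9)(7/8)(6/7)(1/6) = 0.022222; P(data | r = 3) = (3/10)(7/9)(6/8)(5/7)(2/6) = 0.041667; P(data | r = 5) = (5/10)(5/9)(4/8)(3/7)(4/6) = 0.039683; P(data | r = 7) = (7/10)(3/9)(2/8)(1/7)(6/6) = 0.0083333.
Multiplying each by its prior: 1/7 · 0 = 0, 1/14 · 0.022222 = 0.0015873, 2/7 · 0.041667 = 0.011905, 3/14 · 0.039683 = 0.0085034, 2/7 · 0.0083333 = 0.002381; these sum to 0.024376.
The posterior is then P(r = 1 | data) = 0, P(r = 2 | data) = 0.065116, P(r = 3 | data) = 0.48837, P(r = 5 | data) = 0.34884, P(r = 7 | data) = 0.097674.
Averaging over the posterior, P(black next | data) = (0)(0.065116) + (1/5)(0.48837) + (3/5)(0.34884) + (1)(0.097674) = 0.40465.

0.4047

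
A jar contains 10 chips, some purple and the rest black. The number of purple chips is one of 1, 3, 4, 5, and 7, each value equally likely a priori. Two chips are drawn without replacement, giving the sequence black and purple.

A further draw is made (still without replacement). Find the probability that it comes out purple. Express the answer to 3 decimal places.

0.425

Compute the likelihood of the observed sequence for each case: P(data | r = 1) = (9/10)(1/9) = 1/10; P(data | r = 3) = (7/10)(3/9) = 7/30; P(data | r = 4) = (6/10)(4/9) = 4/15; P(data | r = 5) = (5/10)(5/9) = 5/18; P(data | r = 7) = (3/10)(7/9) = 7/30.
Multiplying each by its prior: 1/5 · 1/10 = 1/50, 1/5 · 7/30 = 7/150, 1/5 · 4/15 = 4/75, 1/5 · 5/18 = 1/18, 1/5 · 7/30 = 7/150; with total 2/9.
Dividing through by the total gives posterior P(r = 1 | data) = 9/100, P(r = 3 | data) = 21/100, P(r = 4 | data) = 6/25, P(r = 5 | data) = 1/4, P(r = 7 | data) = 21/100.
So P(purple next | data) = Σ P(purple next | H) P(H | data) = (0)(9/100) + (1/4)(21/100) + (3/8)(6/25) + (1/2)(1/4) + (3/4)(21/100) = 17/40.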